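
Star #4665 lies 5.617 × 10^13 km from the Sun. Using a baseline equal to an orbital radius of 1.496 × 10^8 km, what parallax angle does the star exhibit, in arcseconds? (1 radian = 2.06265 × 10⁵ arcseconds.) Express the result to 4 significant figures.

0.5494 arcsec

θ ≈ B/d = (1.496 × 10^8) / (5.617 × 10^13) = 2.6633 × 10^-6 rad.
In arcseconds: 2.6633 × 10^-6 × 206265 = 0.54935″.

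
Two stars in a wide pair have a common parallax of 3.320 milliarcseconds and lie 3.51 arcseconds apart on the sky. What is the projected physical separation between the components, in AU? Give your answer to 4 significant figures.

1057 AU

d = 1/p = 1/0.003320″ = 301.2 pc.
At distance d (pc), an angle of θ arcsec spans θ·d AU: s = 3.51 × 301.2 = 1057.2 AU.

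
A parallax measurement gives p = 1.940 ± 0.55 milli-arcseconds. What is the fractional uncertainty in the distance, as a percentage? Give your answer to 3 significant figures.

For d = 1/p, |σ_d/d| = |σ_p/p|.
σ_p/p = 0.55 / 1.940 = 0.28351 = 28.351%.

28.4%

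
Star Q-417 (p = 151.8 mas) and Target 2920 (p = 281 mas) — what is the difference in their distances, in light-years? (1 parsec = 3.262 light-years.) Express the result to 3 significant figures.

d_A = 1/0.1518″ = 6.5876 pc; d_B = 1/0.2810″ = 3.5587 pc.
|d_B − d_A| = |3.5587 − 6.5876| = 3.0289 pc = 3.0289 × 3.262 ly = 9.8803 ly.

9.88 ly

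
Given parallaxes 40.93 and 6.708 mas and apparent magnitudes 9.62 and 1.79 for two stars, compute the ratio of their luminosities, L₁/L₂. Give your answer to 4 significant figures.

d₁ = 1/p₁ = 1/0.04093″ = 24.432 pc; d₂ = 1/p₂ = 1/0.006708″ = 149.08 pc.
M₁ = m₁ − 5 log₁₀ d₁ + 5 = 9.62 − 6.9398 + 5 = 7.6802.
M₂ = 1.79 − 10.8671 + 5 = -4.0771.
L₁/L₂ = 10^(0.4(M₂ − M₁)) = 10^(0.4 × (-11.7573)) = 10^(-4.70292) = 0.000019819.

L₁/L₂ = 1.982 × 10^-5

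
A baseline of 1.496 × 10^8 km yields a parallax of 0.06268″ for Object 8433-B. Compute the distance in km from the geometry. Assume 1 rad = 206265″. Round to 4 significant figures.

θ = 0.06268″ = 0.06268/206265 = 3.0388 × 10^-7 rad.
d = B/θ = (1.496 × 10^8) / (3.0388 × 10^-7) = 4.9230 × 10^14 km.

4.923 × 10^14 km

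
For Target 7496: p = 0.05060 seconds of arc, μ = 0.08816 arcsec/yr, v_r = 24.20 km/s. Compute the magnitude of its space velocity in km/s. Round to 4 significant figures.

25.57 km/s

d = 1/p = 1/0.05060″ = 19.763 pc.
v_t = 4.740 μ d = 4.740 × 0.08816 × 19.763 = 8.2585 km/s.
v = √(v_r² + v_t²) = √(24.20² + 8.2585²) = √653.843 = 25.57 km/s.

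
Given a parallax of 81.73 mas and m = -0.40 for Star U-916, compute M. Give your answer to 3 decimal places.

d = 1/p = 1/0.08173″ = 12.235 pc.
m − M = 5 log₁₀(12.235) − 5 = 5.4380 − 5 = 0.4380.
M = m − (m − M) = -0.40 − 0.4380 = -0.838.

M = -0.838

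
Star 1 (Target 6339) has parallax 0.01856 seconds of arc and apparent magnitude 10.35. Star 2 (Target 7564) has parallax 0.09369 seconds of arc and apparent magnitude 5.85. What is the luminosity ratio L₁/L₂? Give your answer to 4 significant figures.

L₁/L₂ = 0.4039

d₁ = 1/p₁ = 1/0.01856″ = 53.879 pc; d₂ = 1/p₂ = 1/0.09369″ = 10.673 pc.
M₁ = m₁ − 5 log₁₀ d₁ + 5 = 10.35 − 8.6571 + 5 = 6.6929.
M₂ = 5.85 − 5.1414 + 5 = 5.7086.
L₁/L₂ = 10^(0.4(M₂ − M₁)) = 10^(0.4 × (-0.9843)) = 10^(-0.39372) = 0.40391.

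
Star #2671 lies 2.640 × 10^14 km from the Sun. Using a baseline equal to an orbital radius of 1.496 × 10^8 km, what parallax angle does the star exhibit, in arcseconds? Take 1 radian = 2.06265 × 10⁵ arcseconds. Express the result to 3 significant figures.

0.117 arcsec

θ ≈ B/d = (1.496 × 10^8) / (2.640 × 10^14) = 5.6667 × 10^-7 rad.
In arcseconds: 5.6667 × 10^-7 × 206265 = 0.11688″.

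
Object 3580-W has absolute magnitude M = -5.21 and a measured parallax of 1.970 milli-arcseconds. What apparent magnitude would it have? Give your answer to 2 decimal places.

d = 1/p = 1/0.001970″ = 507.61 pc.
m − M = 5 log₁₀ d − 5 = 5 log₁₀(507.61) − 5 = 13.5277 − 5 = 8.5277.
m = M + (m − M) = -5.21 + 8.5277 = 3.32.

m = 3.32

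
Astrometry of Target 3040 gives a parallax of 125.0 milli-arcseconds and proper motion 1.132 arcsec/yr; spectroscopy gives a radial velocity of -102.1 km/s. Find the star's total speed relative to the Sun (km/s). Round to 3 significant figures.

111 km/s

d = 1/p = 1/0.1250″ = 8 pc.
v_t = 4.740 μ d = 4.740 × 1.132 × 8 = 42.925 km/s.
v = √(v_r² + v_t²) = √((-102.1)² + 42.925²) = √12267 = 110.76 km/s.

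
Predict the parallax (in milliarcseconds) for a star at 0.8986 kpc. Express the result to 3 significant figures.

d = 0.8986 kpc = 898.6 pc.
p = 1/d = 1/898.6 = 0.0011128 arcsec.
= 0.0011128 × 1000 = 1.1128 mas.

1.11 mas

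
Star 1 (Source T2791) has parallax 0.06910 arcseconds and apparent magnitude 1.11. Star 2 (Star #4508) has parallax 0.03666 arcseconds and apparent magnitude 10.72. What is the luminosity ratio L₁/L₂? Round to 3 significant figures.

d₁ = 1/p₁ = 1/0.06910″ = 14.472 pc; d₂ = 1/p₂ = 1/0.03666″ = 27.278 pc.
M₁ = m₁ − 5 log₁₀ d₁ + 5 = 1.11 − 5.8026 + 5 = 0.3074.
M₂ = 10.72 − 7.1791 + 5 = 8.5409.
L₁/L₂ = 10^(0.4(M₂ − M₁)) = 10^(0.4 × 8.2335) = 10^3.29340 = 1965.2.

L₁/L₂ = 1970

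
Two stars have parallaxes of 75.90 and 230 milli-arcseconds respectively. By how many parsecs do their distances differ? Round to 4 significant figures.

8.827 pc

d_A = 1/0.07590″ = 13.175 pc; d_B = 1/0.2300″ = 4.3478 pc.
|d_B − d_A| = |4.3478 − 13.175| = 8.8272 pc.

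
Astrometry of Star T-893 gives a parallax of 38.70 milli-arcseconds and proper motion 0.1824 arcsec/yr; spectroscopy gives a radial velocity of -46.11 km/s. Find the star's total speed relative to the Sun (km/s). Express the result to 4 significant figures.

51.24 km/s

d = 1/p = 1/0.03870″ = 25.84 pc.
v_t = 4.740 μ d = 4.740 × 0.1824 × 25.84 = 22.341 km/s.
v = √(v_r² + v_t²) = √((-46.11)² + 22.341²) = √2625.25 = 51.237 km/s.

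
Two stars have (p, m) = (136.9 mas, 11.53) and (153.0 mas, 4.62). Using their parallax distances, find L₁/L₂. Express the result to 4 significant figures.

d₁ = 1/p₁ = 1/0.1369″ = 7.3046 pc; d₂ = 1/p₂ = 1/0.1530″ = 6.5359 pc.
M₁ = m₁ − 5 log₁₀ d₁ + 5 = 11.53 − 4.3180 + 5 = 12.2120.
M₂ = 4.62 − 4.0765 + 5 = 5.5435.
L₁/L₂ = 10^(0.4(M₂ − M₁)) = 10^(0.4 × (-6.6685)) = 10^(-2.66740) = 0.0021508.

L₁/L₂ = 0.002151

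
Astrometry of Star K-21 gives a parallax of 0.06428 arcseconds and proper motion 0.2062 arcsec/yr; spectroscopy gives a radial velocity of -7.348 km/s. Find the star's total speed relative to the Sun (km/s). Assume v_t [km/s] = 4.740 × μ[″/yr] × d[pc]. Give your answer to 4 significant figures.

16.89 km/s

d = 1/p = 1/0.06428″ = 15.557 pc.
v_t = 4.740 μ d = 4.740 × 0.2062 × 15.557 = 15.205 km/s.
v = √(v_r² + v_t²) = √((-7.348)² + 15.205²) = √285.185 = 16.887 km/s.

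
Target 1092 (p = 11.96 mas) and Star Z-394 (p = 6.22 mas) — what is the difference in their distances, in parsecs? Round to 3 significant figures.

77.2 pc

d_A = 1/0.01196″ = 83.612 pc; d_B = 1/0.006220″ = 160.77 pc.
|d_B − d_A| = |160.77 − 83.612| = 77.158 pc.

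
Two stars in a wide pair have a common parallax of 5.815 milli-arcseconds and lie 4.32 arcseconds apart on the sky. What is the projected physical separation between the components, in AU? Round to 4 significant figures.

742.9 AU

d = 1/p = 1/0.005815″ = 171.97 pc.
At distance d (pc), an angle of θ arcsec spans θ·d AU: s = 4.32 × 171.97 = 742.91 AU.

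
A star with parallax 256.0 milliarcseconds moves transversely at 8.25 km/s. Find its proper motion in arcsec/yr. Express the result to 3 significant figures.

0.446 arcsec/yr

d = 1/p = 1/0.2560″ = 3.9063 pc.
μ = v_t / (4.74 d) = 8.25 / (4.74 × 3.9063) = 8.25 / 18.516 = 0.44556 ″/yr.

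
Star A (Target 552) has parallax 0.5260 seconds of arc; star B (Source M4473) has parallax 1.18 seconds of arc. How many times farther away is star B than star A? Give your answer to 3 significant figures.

0.446

Since d = 1/p, d_B/d_A = p_A/p_B.
= 0.5260 / 1.18 = 0.44576.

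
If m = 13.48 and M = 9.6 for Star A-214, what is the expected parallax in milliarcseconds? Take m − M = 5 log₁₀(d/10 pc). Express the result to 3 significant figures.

m − M = 13.48 − 9.6 = 3.88.
d = 10^((m−M)/5 + 1) = 10^1.776 = 59.704 pc.
p = 1/d = 1/59.704 = 0.016749 arcsec = 16.749 mas.

16.7 mas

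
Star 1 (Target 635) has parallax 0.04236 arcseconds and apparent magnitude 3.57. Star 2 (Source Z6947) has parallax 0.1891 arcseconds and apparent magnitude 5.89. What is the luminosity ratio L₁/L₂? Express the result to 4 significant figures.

L₁/L₂ = 168.8

d₁ = 1/p₁ = 1/0.04236″ = 23.607 pc; d₂ = 1/p₂ = 1/0.1891″ = 5.2882 pc.
M₁ = m₁ − 5 log₁₀ d₁ + 5 = 3.57 − 6.8652 + 5 = 1.7048.
M₂ = 5.89 − 3.6165 + 5 = 7.2735.
L₁/L₂ = 10^(0.4(M₂ − M₁)) = 10^(0.4 × 5.5687) = 10^2.22748 = 168.84.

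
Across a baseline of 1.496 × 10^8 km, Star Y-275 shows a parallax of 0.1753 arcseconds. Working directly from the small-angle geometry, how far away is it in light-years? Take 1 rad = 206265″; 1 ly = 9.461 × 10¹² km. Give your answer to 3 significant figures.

θ = 0.1753″ = 0.1753/206265 = 8.4988 × 10^-7 rad.
d = B/θ = (1.496 × 10^8) / (8.4988 × 10^-7) = 1.7602 × 10^14 km = (1.7602 × 10^14) / (9.461 × 10^12) ly = 18.605 ly.

18.6 ly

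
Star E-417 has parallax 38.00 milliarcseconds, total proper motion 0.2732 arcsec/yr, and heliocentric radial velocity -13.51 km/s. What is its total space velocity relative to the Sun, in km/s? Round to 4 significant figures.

d = 1/p = 1/0.03800″ = 26.316 pc.
v_t = 4.740 μ d = 4.740 × 0.2732 × 26.316 = 34.078 km/s.
v = √(v_r² + v_t²) = √((-13.51)² + 34.078²) = √1343.83 = 36.658 km/s.

36.66 km/s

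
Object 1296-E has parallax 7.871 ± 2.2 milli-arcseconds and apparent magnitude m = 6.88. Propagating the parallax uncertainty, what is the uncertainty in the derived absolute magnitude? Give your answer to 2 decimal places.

M = m − 5 log₁₀ d + 5 = m + 5 log₁₀ p + 5, so ∂M/∂p = 5/(p ln 10).
σ_M = (5/ln 10) · (σ_p/p) = 2.1715 × 2.2/7.871 = 2.1715 × 0.27951 = 0.60696.

σ_M = 0.61 mag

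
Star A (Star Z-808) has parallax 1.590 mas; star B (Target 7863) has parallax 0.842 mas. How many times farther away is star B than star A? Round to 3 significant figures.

Since d = 1/p, d_B/d_A = p_A/p_B.
= 1.590 / 0.842 = 1.8884.

1.89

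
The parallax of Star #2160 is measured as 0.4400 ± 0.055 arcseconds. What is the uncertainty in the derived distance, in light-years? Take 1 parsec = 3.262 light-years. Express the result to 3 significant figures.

0.927 ly

d = 1/p, so σ_d = σ_p / p².
σ_d = 0.0550 / (0.4400)² = 0.0550 / 0.1936 = 0.28409 pc = 0.28409 × 3.262 ly = 0.9267 ly.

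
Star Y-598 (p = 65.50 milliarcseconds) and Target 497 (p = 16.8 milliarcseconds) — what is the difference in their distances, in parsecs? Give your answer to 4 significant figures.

44.26 pc

d_A = 1/0.06550″ = 15.267 pc; d_B = 1/0.01680″ = 59.524 pc.
|d_B − d_A| = |59.524 − 15.267| = 44.257 pc.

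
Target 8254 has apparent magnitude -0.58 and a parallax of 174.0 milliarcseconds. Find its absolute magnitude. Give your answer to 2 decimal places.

M = 0.62

d = 1/p = 1/0.1740″ = 5.7471 pc.
m − M = 5 log₁₀(5.7471) − 5 = 3.7972 − 5 = -1.2028.
M = m − (m − M) = -0.58 − (-1.2028) = 0.62.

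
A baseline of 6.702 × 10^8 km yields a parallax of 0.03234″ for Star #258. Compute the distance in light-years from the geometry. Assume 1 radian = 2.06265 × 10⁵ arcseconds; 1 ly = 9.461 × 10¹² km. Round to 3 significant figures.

θ = 0.03234″ = 0.03234/206265 = 1.5679 × 10^-7 rad.
d = B/θ = (6.702 × 10^8) / (1.5679 × 10^-7) = 4.2745 × 10^15 km = (4.2745 × 10^15) / (9.461 × 10^12) ly = 451.8 ly.

452 ly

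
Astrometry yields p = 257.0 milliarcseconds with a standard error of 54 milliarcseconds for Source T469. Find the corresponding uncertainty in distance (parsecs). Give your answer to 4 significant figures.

d = 1/p, so σ_d = σ_p / p².
σ_d = 0.0540 / (0.2570)² = 0.0540 / 0.066049 = 0.81757 pc.

0.8176 pc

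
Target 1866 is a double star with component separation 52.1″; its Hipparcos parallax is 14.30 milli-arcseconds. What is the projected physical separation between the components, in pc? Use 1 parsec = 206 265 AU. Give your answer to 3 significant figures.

d = 1/p = 1/0.01430″ = 69.93 pc.
At distance d (pc), an angle of θ arcsec spans θ·d AU: s = 52.1 × 69.93 = 3643.4 AU.
= 3643.4 / 206265 = 0.017664 pc.

0.0177 pc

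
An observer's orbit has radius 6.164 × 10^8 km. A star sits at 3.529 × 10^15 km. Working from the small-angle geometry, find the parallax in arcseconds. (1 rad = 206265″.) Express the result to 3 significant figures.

0.0360 arcsec

θ ≈ B/d = (6.164 × 10^8) / (3.529 × 10^15) = 1.7467 × 10^-7 rad.
In arcseconds: 1.7467 × 10^-7 × 206265 = 0.036028″.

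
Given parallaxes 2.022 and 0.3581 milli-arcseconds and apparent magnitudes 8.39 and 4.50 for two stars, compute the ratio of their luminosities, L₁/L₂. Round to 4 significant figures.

d₁ = 1/p₁ = 1/0.002022″ = 494.56 pc; d₂ = 1/p₂ = 1/0.0003581″ = 2792.5 pc.
M₁ = m₁ − 5 log₁₀ d₁ + 5 = 8.39 − 13.4711 + 5 = -0.0811.
M₂ = 4.50 − 17.2300 + 5 = -7.7300.
L₁/L₂ = 10^(0.4(M₂ − M₁)) = 10^(0.4 × (-7.6489)) = 10^(-3.05956) = 0.00087185.

L₁/L₂ = 0.0008719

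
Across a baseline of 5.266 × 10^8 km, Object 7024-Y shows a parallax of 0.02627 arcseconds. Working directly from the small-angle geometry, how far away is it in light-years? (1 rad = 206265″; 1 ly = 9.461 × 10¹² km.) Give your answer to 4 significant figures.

θ = 0.02627″ = 0.02627/206265 = 1.2736 × 10^-7 rad.
d = B/θ = (5.266 × 10^8) / (1.2736 × 10^-7) = 4.1347 × 10^15 km = (4.1347 × 10^15) / (9.461 × 10^12) ly = 437.03 ly.

437.0 ly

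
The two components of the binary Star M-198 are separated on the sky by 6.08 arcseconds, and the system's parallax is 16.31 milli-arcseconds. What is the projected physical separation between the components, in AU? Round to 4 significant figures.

372.8 AU

d = 1/p = 1/0.01631″ = 61.312 pc.
At distance d (pc), an angle of θ arcsec spans θ·d AU: s = 6.08 × 61.312 = 372.78 AU.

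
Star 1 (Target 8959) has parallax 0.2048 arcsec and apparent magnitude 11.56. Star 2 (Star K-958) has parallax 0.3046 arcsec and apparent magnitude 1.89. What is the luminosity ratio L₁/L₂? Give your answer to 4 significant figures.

L₁/L₂ = 0.0002998

d₁ = 1/p₁ = 1/0.2048″ = 4.8828 pc; d₂ = 1/p₂ = 1/0.3046″ = 3.283 pc.
M₁ = m₁ − 5 log₁₀ d₁ + 5 = 11.56 − 3.4433 + 5 = 13.1167.
M₂ = 1.89 − 2.5814 + 5 = 4.3086.
L₁/L₂ = 10^(0.4(M₂ − M₁)) = 10^(0.4 × (-8.8081)) = 10^(-3.52324) = 0.00029975.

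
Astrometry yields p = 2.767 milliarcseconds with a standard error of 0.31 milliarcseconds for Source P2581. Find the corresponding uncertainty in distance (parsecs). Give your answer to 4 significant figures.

40.49 pc

d = 1/p, so σ_d = σ_p / p².
σ_d = 0.000310 / (0.002767)² = 0.000310 / 0.0000076563 = 40.49 pc.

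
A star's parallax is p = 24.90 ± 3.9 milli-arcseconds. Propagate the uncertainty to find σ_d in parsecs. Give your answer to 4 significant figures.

d = 1/p, so σ_d = σ_p / p².
σ_d = 0.00390 / (0.02490)² = 0.00390 / 0.00062001 = 6.2902 pc.

6.290 pc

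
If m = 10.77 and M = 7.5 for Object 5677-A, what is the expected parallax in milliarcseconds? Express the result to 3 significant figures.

m − M = 10.77 − 7.5 = 3.27.
d = 10^((m−M)/5 + 1) = 10^1.654 = 45.082 pc.
p = 1/d = 1/45.082 = 0.022182 arcsec = 22.182 mas.

22.2 mas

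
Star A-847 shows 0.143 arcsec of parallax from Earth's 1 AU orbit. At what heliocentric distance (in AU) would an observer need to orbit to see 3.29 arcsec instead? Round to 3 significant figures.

23.0 AU

Parallax scales linearly with baseline: p ∝ B, so B = p_target / p_Earth × 1 AU.
B = 3.29 / 0.143 = 23.007 AU.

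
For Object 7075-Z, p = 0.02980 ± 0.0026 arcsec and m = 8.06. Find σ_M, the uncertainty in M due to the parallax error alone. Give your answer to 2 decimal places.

M = m − 5 log₁₀ d + 5 = m + 5 log₁₀ p + 5, so ∂M/∂p = 5/(p ln 10).
σ_M = (5/ln 10) · (σ_p/p) = 2.1715 × 0.0026/0.02980 = 2.1715 × 0.087248 = 0.18946.

σ_M = 0.19 mag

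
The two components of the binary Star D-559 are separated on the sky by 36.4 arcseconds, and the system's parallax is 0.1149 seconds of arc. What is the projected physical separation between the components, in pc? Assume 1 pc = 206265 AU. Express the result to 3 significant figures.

0.00154 pc

d = 1/p = 1/0.1149″ = 8.7032 pc.
At distance d (pc), an angle of θ arcsec spans θ·d AU: s = 36.4 × 8.7032 = 316.8 AU.
= 316.8 / 206265 = 0.0015359 pc.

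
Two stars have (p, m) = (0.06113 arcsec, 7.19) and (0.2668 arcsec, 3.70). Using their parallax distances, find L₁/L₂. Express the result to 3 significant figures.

L₁/L₂ = 0.765

d₁ = 1/p₁ = 1/0.06113″ = 16.359 pc; d₂ = 1/p₂ = 1/0.2668″ = 3.7481 pc.
M₁ = m₁ − 5 log₁₀ d₁ + 5 = 7.19 − 6.0688 + 5 = 6.1212.
M₂ = 3.70 − 2.8691 + 5 = 5.8309.
L₁/L₂ = 10^(0.4(M₂ − M₁)) = 10^(0.4 × (-0.2903)) = 10^(-0.11612) = 0.76539.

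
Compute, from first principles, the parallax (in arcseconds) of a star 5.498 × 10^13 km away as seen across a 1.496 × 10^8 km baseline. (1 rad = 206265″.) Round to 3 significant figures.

θ ≈ B/d = (1.496 × 10^8) / (5.498 × 10^13) = 2.7210 × 10^-6 rad.
In arcseconds: 2.7210 × 10^-6 × 206265 = 0.56125″.

0.561 arcsec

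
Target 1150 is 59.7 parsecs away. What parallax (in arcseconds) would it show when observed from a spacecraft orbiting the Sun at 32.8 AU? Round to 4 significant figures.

p (arcsec) = B (AU) / d (pc).
p = 32.8 / 59.7 = 0.54941 arcsec.

0.5494 arcsec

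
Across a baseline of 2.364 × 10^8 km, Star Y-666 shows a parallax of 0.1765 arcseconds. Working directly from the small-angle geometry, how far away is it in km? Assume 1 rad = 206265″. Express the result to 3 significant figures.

2.76 × 10^14 km

θ = 0.1765″ = 0.1765/206265 = 8.5570 × 10^-7 rad.
d = B/θ = (2.364 × 10^8) / (8.5570 × 10^-7) = 2.7627 × 10^14 km.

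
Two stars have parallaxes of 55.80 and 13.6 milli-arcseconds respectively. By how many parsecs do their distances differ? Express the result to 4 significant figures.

d_A = 1/0.05580″ = 17.921 pc; d_B = 1/0.01360″ = 73.529 pc.
|d_B − d_A| = |73.529 − 17.921| = 55.608 pc.

55.61 pc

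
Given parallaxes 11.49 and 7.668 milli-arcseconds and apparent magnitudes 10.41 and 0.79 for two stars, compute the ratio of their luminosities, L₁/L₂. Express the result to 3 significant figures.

d₁ = 1/p₁ = 1/0.01149″ = 87.032 pc; d₂ = 1/p₂ = 1/0.007668″ = 130.41 pc.
M₁ = m₁ − 5 log₁₀ d₁ + 5 = 10.41 − 9.6984 + 5 = 5.7116.
M₂ = 0.79 − 10.5766 + 5 = -4.7866.
L₁/L₂ = 10^(0.4(M₂ − M₁)) = 10^(0.4 × (-10.4982)) = 10^(-4.19928) = 0.0000632.

L₁/L₂ = 6.32 × 10^-5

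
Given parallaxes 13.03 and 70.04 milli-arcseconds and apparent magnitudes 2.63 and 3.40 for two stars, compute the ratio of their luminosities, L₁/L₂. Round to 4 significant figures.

L₁/L₂ = 58.72

d₁ = 1/p₁ = 1/0.01303″ = 76.746 pc; d₂ = 1/p₂ = 1/0.07004″ = 14.278 pc.
M₁ = m₁ − 5 log₁₀ d₁ + 5 = 2.63 − 9.4253 + 5 = -1.7953.
M₂ = 3.40 − 5.7733 + 5 = 2.6267.
L₁/L₂ = 10^(0.4(M₂ − M₁)) = 10^(0.4 × 4.4220) = 10^1.76880 = 58.722.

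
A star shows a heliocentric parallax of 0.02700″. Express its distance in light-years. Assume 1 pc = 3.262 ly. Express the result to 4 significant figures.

d = 1/p = 1/0.02700 = 37.037 pc.
In light-years: 37.037 × 3.262 = 120.81 ly.

120.8 light years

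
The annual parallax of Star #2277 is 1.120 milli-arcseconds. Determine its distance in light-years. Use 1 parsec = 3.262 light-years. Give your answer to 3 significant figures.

2910 light years

p = 1.120 milli-arcseconds = 0.001120 arcsec.
d = 1/p = 1/0.001120 = 892.86 pc.
In light-years: 892.86 × 3.262 = 2912.5 ly.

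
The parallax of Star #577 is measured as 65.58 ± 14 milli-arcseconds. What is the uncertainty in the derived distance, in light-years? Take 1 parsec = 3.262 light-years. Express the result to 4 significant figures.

d = 1/p, so σ_d = σ_p / p².
σ_d = 0.0140 / (0.06558)² = 0.0140 / 0.0043007 = 3.2553 pc = 3.2553 × 3.262 ly = 10.619 ly.

10.62 ly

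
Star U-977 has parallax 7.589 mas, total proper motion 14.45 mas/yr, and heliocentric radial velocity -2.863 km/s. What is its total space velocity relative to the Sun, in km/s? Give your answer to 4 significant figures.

9.469 km/s

d = 1/p = 1/0.007589″ = 131.77 pc.
μ = 14.45 mas/yr = 0.01445 ″/yr.
v_t = 4.740 μ d = 4.740 × 0.01445 × 131.77 = 9.0253 km/s.
v = √(v_r² + v_t²) = √((-2.863)² + 9.0253²) = √89.6528 = 9.4685 km/s.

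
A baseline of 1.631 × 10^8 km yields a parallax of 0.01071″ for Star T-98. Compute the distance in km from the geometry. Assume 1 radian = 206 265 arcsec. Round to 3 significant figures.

θ = 0.01071″ = 0.01071/206265 = 5.1923 × 10^-8 rad.
d = B/θ = (1.631 × 10^8) / (5.1923 × 10^-8) = 3.1412 × 10^15 km.

3.14 × 10^15 km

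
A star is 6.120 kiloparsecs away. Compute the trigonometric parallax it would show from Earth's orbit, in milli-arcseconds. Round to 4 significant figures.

0.1634 mas

d = 6.120 kpc = 6120 pc.
p = 1/d = 1/6120 = 0.0001634 arcsec.
= 0.0001634 × 1000 = 0.1634 mas.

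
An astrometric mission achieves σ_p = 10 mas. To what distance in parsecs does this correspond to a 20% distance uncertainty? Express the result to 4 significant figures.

20.00 pc

σ_d/d = σ_p/p, so the condition is σ_p/p ≤ 0.20, i.e. p ≥ σ_p/0.20.
p_min = 10/0.20 = 50 mas = 0.05 arcsec.
d_max = 1/p_min = 1/0.05 = 20 pc.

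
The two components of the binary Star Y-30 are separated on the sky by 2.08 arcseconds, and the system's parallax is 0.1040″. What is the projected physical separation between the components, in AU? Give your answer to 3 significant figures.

20.0 AU

d = 1/p = 1/0.1040″ = 9.6154 pc.
At distance d (pc), an angle of θ arcsec spans θ·d AU: s = 2.08 × 9.6154 = 20 AU.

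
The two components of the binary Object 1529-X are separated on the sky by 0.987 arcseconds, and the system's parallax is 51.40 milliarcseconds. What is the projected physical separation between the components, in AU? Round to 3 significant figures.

19.2 AU

d = 1/p = 1/0.05140″ = 19.455 pc.
At distance d (pc), an angle of θ arcsec spans θ·d AU: s = 0.987 × 19.455 = 19.202 AU.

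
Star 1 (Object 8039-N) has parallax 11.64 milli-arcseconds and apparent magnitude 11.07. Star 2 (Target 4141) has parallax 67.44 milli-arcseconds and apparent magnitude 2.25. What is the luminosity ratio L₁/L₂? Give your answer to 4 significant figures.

L₁/L₂ = 0.009952

d₁ = 1/p₁ = 1/0.01164″ = 85.911 pc; d₂ = 1/p₂ = 1/0.06744″ = 14.828 pc.
M₁ = m₁ − 5 log₁₀ d₁ + 5 = 11.07 − 9.6702 + 5 = 6.3998.
M₂ = 2.25 − 5.8554 + 5 = 1.3946.
L₁/L₂ = 10^(0.4(M₂ − M₁)) = 10^(0.4 × (-5.0052)) = 10^(-2.00208) = 0.0099522.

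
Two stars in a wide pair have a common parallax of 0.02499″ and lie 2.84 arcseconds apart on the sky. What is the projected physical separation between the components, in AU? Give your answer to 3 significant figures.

d = 1/p = 1/0.02499″ = 40.016 pc.
At distance d (pc), an angle of θ arcsec spans θ·d AU: s = 2.84 × 40.016 = 113.65 AU.

114 AU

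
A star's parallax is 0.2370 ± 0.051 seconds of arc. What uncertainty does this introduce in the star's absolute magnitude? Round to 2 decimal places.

M = m − 5 log₁₀ d + 5 = m + 5 log₁₀ p + 5, so ∂M/∂p = 5/(p ln 10).
σ_M = (5/ln 10) · (σ_p/p) = 2.1715 × 0.051/0.2370 = 2.1715 × 0.21519 = 0.46729.

σ_M = 0.47 mag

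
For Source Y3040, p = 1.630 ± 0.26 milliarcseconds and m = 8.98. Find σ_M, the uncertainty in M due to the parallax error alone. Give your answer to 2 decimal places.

M = m − 5 log₁₀ d + 5 = m + 5 log₁₀ p + 5, so ∂M/∂p = 5/(p ln 10).
σ_M = (5/ln 10) · (σ_p/p) = 2.1715 × 0.26/1.630 = 2.1715 × 0.15951 = 0.34638.

σ_M = 0.35 mag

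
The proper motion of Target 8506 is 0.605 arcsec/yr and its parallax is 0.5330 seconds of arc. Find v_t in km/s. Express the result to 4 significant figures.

5.380 km/s

d = 1/p = 1/0.5330″ = 1.8762 pc.
v_t = 4.74 × μ × d = 4.74 × 0.605 × 1.8762 = 5.3804 km/s.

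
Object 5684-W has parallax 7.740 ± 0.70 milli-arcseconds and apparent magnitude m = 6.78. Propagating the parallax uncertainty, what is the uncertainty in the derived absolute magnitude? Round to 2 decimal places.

M = m − 5 log₁₀ d + 5 = m + 5 log₁₀ p + 5, so ∂M/∂p = 5/(p ln 10).
σ_M = (5/ln 10) · (σ_p/p) = 2.1715 × 0.70/7.740 = 2.1715 × 0.090439 = 0.19639.

σ_M = 0.20 mag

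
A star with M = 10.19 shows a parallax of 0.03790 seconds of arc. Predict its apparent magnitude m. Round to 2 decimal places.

d = 1/p = 1/0.03790″ = 26.385 pc.
m − M = 5 log₁₀ d − 5 = 5 log₁₀(26.385) − 5 = 7.1068 − 5 = 2.1068.
m = M + (m − M) = 10.19 + 2.1068 = 12.30.

m = 12.30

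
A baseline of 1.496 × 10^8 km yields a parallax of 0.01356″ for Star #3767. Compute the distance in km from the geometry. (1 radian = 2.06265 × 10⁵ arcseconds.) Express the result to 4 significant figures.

2.276 × 10^15 km

θ = 0.01356″ = 0.01356/206265 = 6.5741 × 10^-8 rad.
d = B/θ = (1.496 × 10^8) / (6.5741 × 10^-8) = 2.2756 × 10^15 km.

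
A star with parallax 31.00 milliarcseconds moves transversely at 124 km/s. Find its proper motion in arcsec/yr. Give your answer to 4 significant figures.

0.8110 arcsec/yr

d = 1/p = 1/0.03100″ = 32.258 pc.
μ = v_t / (4.74 d) = 124 / (4.74 × 32.258) = 124 / 152.9 = 0.81099 ″/yr.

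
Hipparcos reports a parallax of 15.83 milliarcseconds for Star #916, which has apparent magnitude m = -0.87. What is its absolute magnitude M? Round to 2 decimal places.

d = 1/p = 1/0.01583″ = 63.171 pc.
m − M = 5 log₁₀(63.171) − 5 = 9.0026 − 5 = 4.0026.
M = m − (m − M) = -0.87 − 4.0026 = -4.87.

M = -4.87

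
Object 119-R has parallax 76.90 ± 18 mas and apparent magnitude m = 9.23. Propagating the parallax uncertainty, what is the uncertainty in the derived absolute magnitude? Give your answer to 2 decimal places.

σ_M = 0.51 mag

M = m − 5 log₁₀ d + 5 = m + 5 log₁₀ p + 5, so ∂M/∂p = 5/(p ln 10).
σ_M = (5/ln 10) · (σ_p/p) = 2.1715 × 18/76.90 = 2.1715 × 0.23407 = 0.50828.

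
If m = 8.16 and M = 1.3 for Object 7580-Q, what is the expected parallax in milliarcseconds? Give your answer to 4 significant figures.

4.246 mas

m − M = 8.16 − 1.3 = 6.86.
d = 10^((m−M)/5 + 1) = 10^2.372 = 235.5 pc.
p = 1/d = 1/235.5 = 0.0042463 arcsec = 4.2463 mas.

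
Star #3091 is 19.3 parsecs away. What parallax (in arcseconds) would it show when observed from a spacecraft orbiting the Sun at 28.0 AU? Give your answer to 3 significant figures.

p (arcsec) = B (AU) / d (pc).
p = 28.0 / 19.3 = 1.4508 arcsec.

1.45 arcsec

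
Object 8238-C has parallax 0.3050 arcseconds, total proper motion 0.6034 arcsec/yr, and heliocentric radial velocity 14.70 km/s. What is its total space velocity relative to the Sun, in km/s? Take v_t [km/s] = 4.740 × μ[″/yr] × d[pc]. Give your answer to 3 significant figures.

17.4 km/s

d = 1/p = 1/0.3050″ = 3.2787 pc.
v_t = 4.740 μ d = 4.740 × 0.6034 × 3.2787 = 9.3775 km/s.
v = √(v_r² + v_t²) = √(14.70² + 9.3775²) = √304.028 = 17.436 km/s.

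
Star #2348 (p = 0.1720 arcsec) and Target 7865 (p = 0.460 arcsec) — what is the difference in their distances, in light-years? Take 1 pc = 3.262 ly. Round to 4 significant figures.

d_A = 1/0.1720″ = 5.814 pc; d_B = 1/0.4600″ = 2.1739 pc.
|d_B − d_A| = |2.1739 − 5.814| = 3.6401 pc = 3.6401 × 3.262 ly = 11.874 ly.

11.87 ly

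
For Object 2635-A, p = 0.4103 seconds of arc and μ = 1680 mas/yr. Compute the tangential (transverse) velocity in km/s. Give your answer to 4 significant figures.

19.41 km/s

d = 1/p = 1/0.4103″ = 2.4372 pc.
μ = 1680 mas/yr = 1.68 ″/yr.
v_t = 4.74 × μ × d = 4.74 × 1.68 × 2.4372 = 19.408 km/s.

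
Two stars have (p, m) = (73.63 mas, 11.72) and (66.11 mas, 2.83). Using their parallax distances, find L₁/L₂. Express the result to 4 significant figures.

d₁ = 1/p₁ = 1/0.07363″ = 13.581 pc; d₂ = 1/p₂ = 1/0.06611″ = 15.126 pc.
M₁ = m₁ − 5 log₁₀ d₁ + 5 = 11.72 − 5.6647 + 5 = 11.0553.
M₂ = 2.83 − 5.8986 + 5 = 1.9314.
L₁/L₂ = 10^(0.4(M₂ − M₁)) = 10^(0.4 × (-9.1239)) = 10^(-3.64956) = 0.0002241.

L₁/L₂ = 0.0002241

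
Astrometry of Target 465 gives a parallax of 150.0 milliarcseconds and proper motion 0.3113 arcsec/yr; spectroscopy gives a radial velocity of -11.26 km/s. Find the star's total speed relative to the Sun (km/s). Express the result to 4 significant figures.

14.95 km/s

d = 1/p = 1/0.1500″ = 6.6667 pc.
v_t = 4.740 μ d = 4.740 × 0.3113 × 6.6667 = 9.8371 km/s.
v = √(v_r² + v_t²) = √((-11.26)² + 9.8371²) = √223.556 = 14.952 km/s.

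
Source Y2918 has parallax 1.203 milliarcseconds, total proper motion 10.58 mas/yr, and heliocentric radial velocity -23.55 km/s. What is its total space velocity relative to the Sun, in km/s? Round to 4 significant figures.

d = 1/p = 1/0.001203″ = 831.26 pc.
μ = 10.58 mas/yr = 0.01058 ″/yr.
v_t = 4.740 μ d = 4.740 × 0.01058 × 831.26 = 41.687 km/s.
v = √(v_r² + v_t²) = √((-23.55)² + 41.687²) = √2292.41 = 47.879 km/s.

47.88 km/s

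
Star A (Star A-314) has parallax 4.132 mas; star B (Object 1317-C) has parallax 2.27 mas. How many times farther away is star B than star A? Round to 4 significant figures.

Since d = 1/p, d_B/d_A = p_A/p_B.
= 4.132 / 2.27 = 1.8203.

1.820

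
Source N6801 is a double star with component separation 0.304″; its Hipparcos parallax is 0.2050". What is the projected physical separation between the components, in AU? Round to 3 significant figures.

d = 1/p = 1/0.2050″ = 4.878 pc.
At distance d (pc), an angle of θ arcsec spans θ·d AU: s = 0.304 × 4.878 = 1.4829 AU.

1.48 AU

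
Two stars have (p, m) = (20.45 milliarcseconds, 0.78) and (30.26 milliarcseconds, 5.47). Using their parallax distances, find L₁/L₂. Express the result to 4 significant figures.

d₁ = 1/p₁ = 1/0.02045″ = 48.9 pc; d₂ = 1/p₂ = 1/0.03026″ = 33.047 pc.
M₁ = m₁ − 5 log₁₀ d₁ + 5 = 0.78 − 8.4465 + 5 = -2.6665.
M₂ = 5.47 − 7.5957 + 5 = 2.8743.
L₁/L₂ = 10^(0.4(M₂ − M₁)) = 10^(0.4 × 5.5408) = 10^2.21632 = 164.56.

L₁/L₂ = 164.6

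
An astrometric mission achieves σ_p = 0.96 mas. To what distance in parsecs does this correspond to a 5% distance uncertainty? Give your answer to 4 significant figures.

52.08 pc

σ_d/d = σ_p/p, so the condition is σ_p/p ≤ 0.05, i.e. p ≥ σ_p/0.05.
p_min = 0.96/0.05 = 19.2 mas = 0.0192 arcsec.
d_max = 1/p_min = 1/0.0192 = 52.083 pc.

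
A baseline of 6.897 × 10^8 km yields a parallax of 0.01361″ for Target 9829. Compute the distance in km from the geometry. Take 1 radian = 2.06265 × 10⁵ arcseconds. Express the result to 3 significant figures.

1.05 × 10^16 km

θ = 0.01361″ = 0.01361/206265 = 6.5983 × 10^-8 rad.
d = B/θ = (6.897 × 10^8) / (6.5983 × 10^-8) = 1.0453 × 10^16 km.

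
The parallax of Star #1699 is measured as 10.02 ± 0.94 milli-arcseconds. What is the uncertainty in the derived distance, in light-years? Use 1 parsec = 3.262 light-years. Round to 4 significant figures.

30.54 ly

d = 1/p, so σ_d = σ_p / p².
σ_d = 0.000940 / (0.01002)² = 0.000940 / 0.0001004 = 9.3625 pc = 9.3625 × 3.262 ly = 30.54 ly.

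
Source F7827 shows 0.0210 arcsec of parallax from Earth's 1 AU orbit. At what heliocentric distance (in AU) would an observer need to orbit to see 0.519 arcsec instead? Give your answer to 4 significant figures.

24.71 AU

Parallax scales linearly with baseline: p ∝ B, so B = p_target / p_Earth × 1 AU.
B = 0.519 / 0.0210 = 24.714 AU.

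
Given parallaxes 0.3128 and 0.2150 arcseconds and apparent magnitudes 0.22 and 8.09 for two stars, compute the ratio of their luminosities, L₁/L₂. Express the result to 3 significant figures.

L₁/L₂ = 664

d₁ = 1/p₁ = 1/0.3128″ = 3.1969 pc; d₂ = 1/p₂ = 1/0.2150″ = 4.6512 pc.
M₁ = m₁ − 5 log₁₀ d₁ + 5 = 0.22 − 2.5236 + 5 = 2.6964.
M₂ = 8.09 − 3.3378 + 5 = 9.7522.
L₁/L₂ = 10^(0.4(M₂ − M₁)) = 10^(0.4 × 7.0558) = 10^2.82232 = 664.23.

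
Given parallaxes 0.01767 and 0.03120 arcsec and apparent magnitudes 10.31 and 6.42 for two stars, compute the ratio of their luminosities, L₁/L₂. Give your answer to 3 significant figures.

d₁ = 1/p₁ = 1/0.01767″ = 56.593 pc; d₂ = 1/p₂ = 1/0.03120″ = 32.051 pc.
M₁ = m₁ − 5 log₁₀ d₁ + 5 = 10.31 − 8.7638 + 5 = 6.5462.
M₂ = 6.42 − 7.5292 + 5 = 3.8908.
L₁/L₂ = 10^(0.4(M₂ − M₁)) = 10^(0.4 × (-2.6554)) = 10^(-1.06216) = 0.086664.

L₁/L₂ = 0.0867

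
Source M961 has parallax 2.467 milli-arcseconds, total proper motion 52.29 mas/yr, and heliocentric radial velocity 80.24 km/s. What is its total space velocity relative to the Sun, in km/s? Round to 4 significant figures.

d = 1/p = 1/0.002467″ = 405.35 pc.
μ = 52.29 mas/yr = 0.05229 ″/yr.
v_t = 4.740 μ d = 4.740 × 0.05229 × 405.35 = 100.47 km/s.
v = √(v_r² + v_t²) = √(80.24² + 100.47²) = √16532.7 = 128.58 km/s.

128.6 km/s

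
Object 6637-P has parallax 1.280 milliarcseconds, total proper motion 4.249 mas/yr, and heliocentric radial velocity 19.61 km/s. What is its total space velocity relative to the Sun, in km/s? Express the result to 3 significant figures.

d = 1/p = 1/0.001280″ = 781.25 pc.
μ = 4.249 mas/yr = 0.004249 ″/yr.
v_t = 4.740 μ d = 4.740 × 0.004249 × 781.25 = 15.735 km/s.
v = √(v_r² + v_t²) = √(19.61² + 15.735²) = √632.142 = 25.142 km/s.

25.1 km/s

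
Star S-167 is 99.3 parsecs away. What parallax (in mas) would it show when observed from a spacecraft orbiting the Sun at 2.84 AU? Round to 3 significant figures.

28.6 mas

p (arcsec) = B (AU) / d (pc).
p = 2.84 / 99.3 = 0.0286 arcsec = 28.6 mas.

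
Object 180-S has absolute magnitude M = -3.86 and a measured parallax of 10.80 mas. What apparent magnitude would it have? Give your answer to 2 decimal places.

d = 1/p = 1/0.01080″ = 92.593 pc.
m − M = 5 log₁₀ d − 5 = 5 log₁₀(92.593) − 5 = 9.8329 − 5 = 4.8329.
m = M + (m − M) = -3.86 + 4.8329 = 0.97.

m = 0.97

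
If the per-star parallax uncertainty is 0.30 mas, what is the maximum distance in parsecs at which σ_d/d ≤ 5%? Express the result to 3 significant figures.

σ_d/d = σ_p/p, so the condition is σ_p/p ≤ 0.05, i.e. p ≥ σ_p/0.05.
p_min = 0.30/0.05 = 6 mas = 0.006 arcsec.
d_max = 1/p_min = 1/0.006 = 166.67 pc.

167 pc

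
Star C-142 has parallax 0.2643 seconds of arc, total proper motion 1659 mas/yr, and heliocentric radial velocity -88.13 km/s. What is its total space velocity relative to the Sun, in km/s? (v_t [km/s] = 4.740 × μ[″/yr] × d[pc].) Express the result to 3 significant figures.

93.0 km/s

d = 1/p = 1/0.2643″ = 3.7836 pc.
μ = 1659 mas/yr = 1.659 ″/yr.
v_t = 4.740 μ d = 4.740 × 1.659 × 3.7836 = 29.753 km/s.
v = √(v_r² + v_t²) = √((-88.13)² + 29.753²) = √8652.14 = 93.017 km/s.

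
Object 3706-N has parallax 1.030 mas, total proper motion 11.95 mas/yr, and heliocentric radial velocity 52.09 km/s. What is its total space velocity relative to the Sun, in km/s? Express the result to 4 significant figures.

75.75 km/s

d = 1/p = 1/0.001030″ = 970.87 pc.
μ = 11.95 mas/yr = 0.01195 ″/yr.
v_t = 4.740 μ d = 4.740 × 0.01195 × 970.87 = 54.993 km/s.
v = √(v_r² + v_t²) = √(52.09² + 54.993²) = √5737.6 = 75.747 km/s.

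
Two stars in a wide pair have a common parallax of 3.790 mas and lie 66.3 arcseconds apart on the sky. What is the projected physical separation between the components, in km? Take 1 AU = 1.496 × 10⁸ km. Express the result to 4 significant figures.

2.617 × 10^12 km

d = 1/p = 1/0.003790″ = 263.85 pc.
At distance d (pc), an angle of θ arcsec spans θ·d AU: s = 66.3 × 263.85 = 17493 AU.
= 17493 × 1.496 × 10⁸ km = 2.6170 × 10^12 km.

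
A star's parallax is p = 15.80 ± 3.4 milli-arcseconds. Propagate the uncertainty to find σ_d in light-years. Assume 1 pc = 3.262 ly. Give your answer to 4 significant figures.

d = 1/p, so σ_d = σ_p / p².
σ_d = 0.00340 / (0.01580)² = 0.00340 / 0.00024964 = 13.62 pc = 13.62 × 3.262 ly = 44.428 ly.

44.43 ly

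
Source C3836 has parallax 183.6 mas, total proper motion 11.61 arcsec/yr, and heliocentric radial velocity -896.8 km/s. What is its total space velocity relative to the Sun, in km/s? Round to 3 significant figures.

946 km/s

d = 1/p = 1/0.1836″ = 5.4466 pc.
v_t = 4.740 μ d = 4.740 × 11.61 × 5.4466 = 299.73 km/s.
v = √(v_r² + v_t²) = √((-896.8)² + 299.73²) = √894088 = 945.56 km/s.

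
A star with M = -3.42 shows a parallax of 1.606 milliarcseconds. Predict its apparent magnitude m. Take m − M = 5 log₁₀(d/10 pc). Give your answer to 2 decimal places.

d = 1/p = 1/0.001606″ = 622.67 pc.
m − M = 5 log₁₀ d − 5 = 5 log₁₀(622.67) − 5 = 13.9713 − 5 = 8.9713.
m = M + (m − M) = -3.42 + 8.9713 = 5.55.

m = 5.55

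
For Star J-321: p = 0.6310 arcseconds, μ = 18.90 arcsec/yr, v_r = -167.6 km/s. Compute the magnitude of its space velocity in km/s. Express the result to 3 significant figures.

220 km/s

d = 1/p = 1/0.6310″ = 1.5848 pc.
v_t = 4.740 μ d = 4.740 × 18.90 × 1.5848 = 141.98 km/s.
v = √(v_r² + v_t²) = √((-167.6)² + 141.98²) = √48248.1 = 219.65 km/s.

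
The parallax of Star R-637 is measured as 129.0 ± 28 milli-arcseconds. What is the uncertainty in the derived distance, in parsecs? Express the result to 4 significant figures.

d = 1/p, so σ_d = σ_p / p².
σ_d = 0.0280 / (0.1290)² = 0.0280 / 0.016641 = 1.6826 pc.

1.683 pc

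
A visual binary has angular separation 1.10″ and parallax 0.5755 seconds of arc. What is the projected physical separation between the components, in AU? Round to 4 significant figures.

1.911 AU

d = 1/p = 1/0.5755″ = 1.7376 pc.
At distance d (pc), an angle of θ arcsec spans θ·d AU: s = 1.10 × 1.7376 = 1.9114 AU.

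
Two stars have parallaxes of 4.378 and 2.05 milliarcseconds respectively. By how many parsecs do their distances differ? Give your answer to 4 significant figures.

d_A = 1/0.004378″ = 228.41 pc; d_B = 1/0.002050″ = 487.8 pc.
|d_B − d_A| = |487.8 − 228.41| = 259.39 pc.

259.4 pc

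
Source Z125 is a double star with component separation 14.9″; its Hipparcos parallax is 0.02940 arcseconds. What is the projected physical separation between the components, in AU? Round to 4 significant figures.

d = 1/p = 1/0.02940″ = 34.014 pc.
At distance d (pc), an angle of θ arcsec spans θ·d AU: s = 14.9 × 34.014 = 506.81 AU.

506.8 AU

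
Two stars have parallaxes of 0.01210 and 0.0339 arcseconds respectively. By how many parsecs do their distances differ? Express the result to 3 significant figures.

53.1 pc

d_A = 1/0.01210″ = 82.645 pc; d_B = 1/0.03390″ = 29.499 pc.
|d_B − d_A| = |29.499 − 82.645| = 53.146 pc.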